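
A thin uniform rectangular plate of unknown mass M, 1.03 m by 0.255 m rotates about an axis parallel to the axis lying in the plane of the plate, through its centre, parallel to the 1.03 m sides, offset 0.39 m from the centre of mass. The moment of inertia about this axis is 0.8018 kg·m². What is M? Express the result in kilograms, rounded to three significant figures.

5.09

I = I_cm + Md² = (1/12)Mb² + Md² = M·[0.0833333·(0.255)² + (0.39)²] = M·0.15752.
So M = 0.8018 / 0.15752 = 5.0902 kg.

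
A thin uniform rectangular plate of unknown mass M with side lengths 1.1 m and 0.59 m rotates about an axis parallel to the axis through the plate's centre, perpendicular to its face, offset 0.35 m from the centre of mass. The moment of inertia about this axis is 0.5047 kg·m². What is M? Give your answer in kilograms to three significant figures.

I = I_cm + Md² = (1/12)M(a²+b²) + Md² = M·[0.0833333·[(1.1)² + (0.59)²] + (0.35)²] = M·0.25234.
So M = 0.5047 / 0.25234 = 2.0001 kg.

2.00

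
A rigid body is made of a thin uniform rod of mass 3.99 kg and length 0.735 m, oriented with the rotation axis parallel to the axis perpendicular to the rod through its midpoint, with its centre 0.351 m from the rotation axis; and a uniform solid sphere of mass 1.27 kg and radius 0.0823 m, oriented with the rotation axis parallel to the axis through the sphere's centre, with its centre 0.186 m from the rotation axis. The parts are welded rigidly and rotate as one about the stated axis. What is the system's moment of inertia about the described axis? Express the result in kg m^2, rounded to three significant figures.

Thin rod: I_cm = (1/12)ML² = (1/12)(3.99)(0.735)² = 0.17962 kg m^2; centre at d = 0.351 m, so I = I_cm + Md² gives I = 0.17962 + (3.99)(0.351)² = 0.6712 kg m^2.
Solid sphere: I_cm = (2/5)MR² = (2/5)(1.27)(0.0823)² = 0.0034408 kg m^2; centre at d = 0.186 m, so I = I_cm + Md² gives I = 0.0034408 + (1.27)(0.186)² = 0.047378 kg m^2.
Total I = 0.6712 + 0.047378 = 0.71857 kg m^2.

0.719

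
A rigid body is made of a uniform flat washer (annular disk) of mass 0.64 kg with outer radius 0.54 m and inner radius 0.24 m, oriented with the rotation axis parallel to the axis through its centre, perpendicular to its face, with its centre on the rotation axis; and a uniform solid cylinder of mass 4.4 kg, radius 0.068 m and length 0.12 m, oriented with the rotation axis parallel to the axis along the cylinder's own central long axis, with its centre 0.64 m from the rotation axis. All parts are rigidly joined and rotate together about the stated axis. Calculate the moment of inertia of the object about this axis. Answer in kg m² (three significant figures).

Annular disk: I_cm = (1/2)M(R²+r²) = (1/2)(0.64)[(0.54)² + (0.24)²] = 0.11174 kg m²; axis through the centre, so I = 0.11174 kg m².
Solid cylinder: I_cm = (1/2)MR² = (1/2)(4.4)(0.068)² = 0.010173 kg m²; centre at d = 0.64 m, so the parallel axis theorem gives I = 0.010173 + (4.4)(0.64)² = 1.8124 kg m².
Total I = 0.11174 + 1.8124 = 1.9242 kg m².

1.92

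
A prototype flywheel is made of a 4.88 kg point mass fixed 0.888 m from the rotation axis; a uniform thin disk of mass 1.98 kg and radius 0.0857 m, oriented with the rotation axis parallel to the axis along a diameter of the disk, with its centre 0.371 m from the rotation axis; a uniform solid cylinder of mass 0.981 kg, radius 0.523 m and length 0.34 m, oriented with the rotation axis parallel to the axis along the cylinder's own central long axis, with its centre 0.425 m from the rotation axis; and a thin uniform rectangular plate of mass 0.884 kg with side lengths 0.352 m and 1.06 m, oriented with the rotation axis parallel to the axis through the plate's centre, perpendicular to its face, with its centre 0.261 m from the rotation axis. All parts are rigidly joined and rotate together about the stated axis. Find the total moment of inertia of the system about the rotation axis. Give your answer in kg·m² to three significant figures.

Point mass: I_cm = 0; centre at d = 0.888 m, so the parallel axis theorem gives I = 0 + (4.88)(0.888)² = 3.8481 kg·m².
Thin disk: I_cm = (1/4)MR² = (1/4)(1.98)(0.0857)² = 0.0036355 kg·m²; centre at d = 0.371 m, so the parallel axis theorem gives I = 0.0036355 + (1.98)(0.371)² = 0.27616 kg·m².
Solid cylinder: I_cm = (1/2)MR² = (1/2)(0.981)(0.523)² = 0.13417 kg·m²; centre at d = 0.425 m, so the parallel axis theorem gives I = 0.13417 + (0.981)(0.425)² = 0.31136 kg·m².
Rectangular plate: I_cm = (1/12)M(a²+b²) = (1/12)(0.884)[(0.352)² + (1.06)²] = 0.091899 kg·m²; centre at d = 0.261 m, so the parallel axis theorem gives I = 0.091899 + (0.884)(0.261)² = 0.15212 kg·m².
Total I = 3.8481 + 0.27616 + 0.31136 + 0.15212 = 4.5877 kg·m².

4.59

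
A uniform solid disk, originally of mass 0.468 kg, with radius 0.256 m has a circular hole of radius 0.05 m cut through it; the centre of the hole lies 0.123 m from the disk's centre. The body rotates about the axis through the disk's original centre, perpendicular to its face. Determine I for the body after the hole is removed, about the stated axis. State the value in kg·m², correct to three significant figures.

0.0150

Unpierced body about its centre: I₀ = (1/2)MR² = (1/2)(0.468)(0.256)² = 0.015335 kg·m².
The removed disk has mass m = M·(r/R)² = (0.468)(0.05/0.256)² = 0.017853 kg (same uniform areal density).
Its moment of inertia about the rotation axis (parallel-axis theorem): I_hole = (1/2)mr² + md² = (1/2)(0.017853)(0.05)² + (0.017853)(0.123)² = 0.00029241 kg·m².
Treating the hole as negative mass, I = I₀ − I_hole = 0.015335 − 0.00029241 = 0.015043 kg·m².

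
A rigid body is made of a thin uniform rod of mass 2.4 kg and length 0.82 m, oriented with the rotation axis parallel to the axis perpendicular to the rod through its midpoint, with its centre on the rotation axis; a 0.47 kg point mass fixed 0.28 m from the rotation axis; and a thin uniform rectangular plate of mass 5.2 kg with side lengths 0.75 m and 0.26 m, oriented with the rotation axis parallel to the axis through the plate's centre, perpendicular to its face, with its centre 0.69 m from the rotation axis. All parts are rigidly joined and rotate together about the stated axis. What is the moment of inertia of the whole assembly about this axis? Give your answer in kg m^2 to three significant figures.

2.92

Thin rod: I_cm = (1/12)ML² = (1/12)(2.4)(0.82)² = 0.13448 kg m^2; axis through the centre, so I = 0.13448 kg m^2.
Point mass: I_cm = 0; centre at d = 0.28 m, so the parallel axis theorem gives I = 0 + (0.47)(0.28)² = 0.036848 kg m^2.
Rectangular plate: I_cm = (1/12)M(a²+b²) = (1/12)(5.2)[(0.75)² + (0.26)²] = 0.27304 kg m^2; centre at d = 0.69 m, so the parallel axis theorem gives I = 0.27304 + (5.2)(0.69)² = 2.7488 kg m^2.
Total I = 0.13448 + 0.036848 + 2.7488 = 2.9201 kg m^2.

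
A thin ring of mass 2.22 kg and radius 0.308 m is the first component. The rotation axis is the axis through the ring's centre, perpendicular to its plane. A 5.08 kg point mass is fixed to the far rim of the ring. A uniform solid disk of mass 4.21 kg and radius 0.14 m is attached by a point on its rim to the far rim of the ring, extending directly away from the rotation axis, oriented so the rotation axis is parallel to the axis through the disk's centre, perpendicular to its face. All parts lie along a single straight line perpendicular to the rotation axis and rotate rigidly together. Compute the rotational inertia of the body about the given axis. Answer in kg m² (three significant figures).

Thin ring: I_cm = MR² = (2.22)(0.308)² = 0.2106 kg m²; axis through the centre, so I = 0.2106 kg m².
Point mass: I_cm = 0; centre at d = 0.308 m, so the parallel axis theorem gives I = 0 + (5.08)(0.308)² = 0.48191 kg m².
Solid disk: I_cm = (1/2)MR² = (1/2)(4.21)(0.14)² = 0.041258 kg m²; centre at d = 0.308 + 0.14 = 0.448 m, so the parallel axis theorem gives I = 0.041258 + (4.21)(0.448)² = 0.88622 kg m².
Total I = 0.2106 + 0.48191 + 0.88622 = 1.5787 kg m².

1.58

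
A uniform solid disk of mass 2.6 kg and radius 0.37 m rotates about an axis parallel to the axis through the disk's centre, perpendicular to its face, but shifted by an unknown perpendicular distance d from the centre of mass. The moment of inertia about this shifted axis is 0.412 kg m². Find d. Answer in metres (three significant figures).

0.300

About the centre-of-mass axis, I_cm = (1/2)MR² = (1/2)(2.6)(0.37)² = 0.17797 kg m².
Parallel axis theorem: I = I_cm + Md², so Md² = 0.412 − 0.17797 = 0.23403 kg m².
d = √(0.23403 / 2.6) = 0.30002 m.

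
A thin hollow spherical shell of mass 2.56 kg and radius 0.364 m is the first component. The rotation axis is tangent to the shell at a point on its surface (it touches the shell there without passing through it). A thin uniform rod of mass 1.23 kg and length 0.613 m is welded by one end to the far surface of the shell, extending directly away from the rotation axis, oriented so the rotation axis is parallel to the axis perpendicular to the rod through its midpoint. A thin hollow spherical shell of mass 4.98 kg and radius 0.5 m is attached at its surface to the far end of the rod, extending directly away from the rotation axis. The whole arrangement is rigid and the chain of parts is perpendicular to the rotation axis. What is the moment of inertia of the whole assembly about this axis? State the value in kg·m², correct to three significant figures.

19.6

Spherical shell: I_cm = (2/3)MR² = (2/3)(2.56)(0.364)² = 0.22613 kg·m²; centre at d = 0.364 m, so I = I_cm + Md² gives I = 0.22613 + (2.56)(0.364)² = 0.56532 kg·m².
Thin rod: I_cm = (1/12)ML² = (1/12)(1.23)(0.613)² = 0.038516 kg·m²; centre at d = 0.364 + 0.364 + 0.3065 = 1.0345 m, so I = I_cm + Md² gives I = 0.038516 + (1.23)(1.0345)² = 1.3549 kg·m².
Spherical shell: I_cm = (2/3)MR² = (2/3)(4.98)(0.5)² = 0.83 kg·m²; centre at d = 0.364 + 0.364 + 0.3065 + 0.3065 + 0.5 = 1.841 m, so I = I_cm + Md² gives I = 0.83 + (4.98)(1.841)² = 17.709 kg·m².
Total I = 0.56532 + 1.3549 + 17.709 = 19.629 kg·m².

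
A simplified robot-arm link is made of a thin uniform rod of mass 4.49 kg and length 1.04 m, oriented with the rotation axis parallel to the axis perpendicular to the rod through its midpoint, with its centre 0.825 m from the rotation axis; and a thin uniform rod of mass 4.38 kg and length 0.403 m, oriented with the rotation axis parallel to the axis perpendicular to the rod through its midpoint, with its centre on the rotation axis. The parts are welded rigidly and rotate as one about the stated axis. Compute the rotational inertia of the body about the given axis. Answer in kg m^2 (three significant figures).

Thin rod: I_cm = (1/12)ML² = (1/12)(4.49)(1.04)² = 0.4047 kg m^2; centre at d = 0.825 m, so I = I_cm + Md² gives I = 0.4047 + (4.49)(0.825)² = 3.4607 kg m^2.
Thin rod: I_cm = (1/12)ML² = (1/12)(4.38)(0.403)² = 0.059279 kg m^2; axis through the centre, so I = 0.059279 kg m^2.
Total I = 3.4607 + 0.059279 = 3.52 kg m^2.

3.52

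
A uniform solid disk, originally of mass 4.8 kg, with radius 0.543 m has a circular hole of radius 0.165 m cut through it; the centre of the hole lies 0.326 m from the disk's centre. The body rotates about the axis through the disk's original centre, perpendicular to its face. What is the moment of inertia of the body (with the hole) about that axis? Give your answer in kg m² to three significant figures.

0.655

Unpierced body about its centre: I₀ = (1/2)MR² = (1/2)(4.8)(0.543)² = 0.70764 kg m².
The removed disk has mass m = M·(r/R)² = (4.8)(0.165/0.543)² = 0.44321 kg (same uniform areal density).
Its moment of inertia about the rotation axis (parallel-axis theorem): I_hole = (1/2)mr² + md² = (1/2)(0.44321)(0.165)² + (0.44321)(0.326)² = 0.053136 kg m².
Treating the hole as negative mass, I = I₀ − I_hole = 0.70764 − 0.053136 = 0.6545 kg m².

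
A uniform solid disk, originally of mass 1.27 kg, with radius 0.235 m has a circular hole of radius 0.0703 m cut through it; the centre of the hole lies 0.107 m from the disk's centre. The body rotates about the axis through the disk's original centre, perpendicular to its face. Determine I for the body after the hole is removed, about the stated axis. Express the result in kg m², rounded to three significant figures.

0.0335

Unpierced body about its centre: I₀ = (1/2)MR² = (1/2)(1.27)(0.235)² = 0.035068 kg m².
The removed disk has mass m = M·(r/R)² = (1.27)(0.0703/0.235)² = 0.11365 kg (same uniform areal density).
Its moment of inertia about the rotation axis (parallel-axis theorem): I_hole = (1/2)mr² + md² = (1/2)(0.11365)(0.0703)² + (0.11365)(0.107)² = 0.001582 kg m².
Treating the hole as negative mass, I = I₀ − I_hole = 0.035068 − 0.001582 = 0.033486 kg m².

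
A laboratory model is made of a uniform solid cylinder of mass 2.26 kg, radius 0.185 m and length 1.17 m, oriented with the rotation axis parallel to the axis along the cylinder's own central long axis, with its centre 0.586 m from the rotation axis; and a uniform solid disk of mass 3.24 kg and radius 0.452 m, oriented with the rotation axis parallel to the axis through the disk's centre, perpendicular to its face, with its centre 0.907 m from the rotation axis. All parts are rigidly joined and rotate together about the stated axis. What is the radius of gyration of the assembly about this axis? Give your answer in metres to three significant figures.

0.832

Solid cylinder: I_cm = (1/2)MR² = (1/2)(2.26)(0.185)² = 0.038674 kg·m²; centre at d = 0.586 m, so I = I_cm + Md² gives I = 0.038674 + (2.26)(0.586)² = 0.81475 kg·m².
Solid disk: I_cm = (1/2)MR² = (1/2)(3.24)(0.452)² = 0.33097 kg·m²; centre at d = 0.907 m, so I = I_cm + Md² gives I = 0.33097 + (3.24)(0.907)² = 2.9964 kg·m².
Total I = 3.8111 kg·m²; total mass M = 5.5 kg.
k = √(I/M) = √(3.8111/5.5) = 0.83242 m.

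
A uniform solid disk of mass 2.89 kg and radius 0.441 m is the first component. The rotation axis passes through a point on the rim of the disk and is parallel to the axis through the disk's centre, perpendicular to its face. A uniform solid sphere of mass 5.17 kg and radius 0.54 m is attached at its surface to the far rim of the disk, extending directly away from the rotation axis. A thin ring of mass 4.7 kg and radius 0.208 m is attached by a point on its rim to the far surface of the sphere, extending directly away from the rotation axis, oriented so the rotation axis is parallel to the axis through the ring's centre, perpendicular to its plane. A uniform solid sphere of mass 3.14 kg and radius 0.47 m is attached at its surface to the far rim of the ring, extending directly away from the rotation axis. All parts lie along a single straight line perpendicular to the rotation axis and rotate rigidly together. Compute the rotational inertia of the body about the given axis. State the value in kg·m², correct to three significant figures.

Solid disk: I_cm = (1/2)MR² = (1/2)(2.89)(0.441)² = 0.28103 kg·m²; centre at d = 0.441 m, so the parallel axis theorem gives I = 0.28103 + (2.89)(0.441)² = 0.84308 kg·m².
Solid sphere: I_cm = (2/5)MR² = (2/5)(5.17)(0.54)² = 0.60303 kg·m²; centre at d = 0.441 + 0.441 + 0.54 = 1.422 m, so the parallel axis theorem gives I = 0.60303 + (5.17)(1.422)² = 11.057 kg·m².
Thin ring: I_cm = MR² = (4.7)(0.208)² = 0.20334 kg·m²; centre at d = 0.441 + 0.441 + 0.54 + 0.54 + 0.208 = 2.17 m, so the parallel axis theorem gives I = 0.20334 + (4.7)(2.17)² = 22.335 kg·m².
Solid sphere: I_cm = (2/5)MR² = (2/5)(3.14)(0.47)² = 0.27745 kg·m²; centre at d = 0.441 + 0.441 + 0.54 + 0.54 + 0.208 + 0.208 + 0.47 = 2.848 m, so the parallel axis theorem gives I = 0.27745 + (3.14)(2.848)² = 25.746 kg·m².
Total I = 0.84308 + 11.057 + 22.335 + 25.746 = 59.982 kg·m².

60.0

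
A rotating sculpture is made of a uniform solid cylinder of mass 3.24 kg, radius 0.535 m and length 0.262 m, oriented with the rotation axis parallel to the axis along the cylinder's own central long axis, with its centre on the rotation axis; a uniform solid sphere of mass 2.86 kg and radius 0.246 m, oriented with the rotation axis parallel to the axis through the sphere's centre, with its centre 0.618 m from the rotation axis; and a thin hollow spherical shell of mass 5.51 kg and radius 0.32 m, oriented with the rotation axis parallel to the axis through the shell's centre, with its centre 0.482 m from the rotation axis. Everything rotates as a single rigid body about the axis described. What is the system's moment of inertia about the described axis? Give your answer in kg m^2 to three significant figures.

Solid cylinder: I_cm = (1/2)MR² = (1/2)(3.24)(0.535)² = 0.46368 kg m^2; axis through the centre, so I = 0.46368 kg m^2.
Solid sphere: I_cm = (2/5)MR² = (2/5)(2.86)(0.246)² = 0.06923 kg m^2; centre at d = 0.618 m, so the parallel axis theorem gives I = 0.06923 + (2.86)(0.618)² = 1.1615 kg m^2.
Spherical shell: I_cm = (2/3)MR² = (2/3)(5.51)(0.32)² = 0.37615 kg m^2; centre at d = 0.482 m, so the parallel axis theorem gives I = 0.37615 + (5.51)(0.482)² = 1.6563 kg m^2.
Total I = 0.46368 + 1.1615 + 1.6563 = 3.2815 kg m^2.

3.28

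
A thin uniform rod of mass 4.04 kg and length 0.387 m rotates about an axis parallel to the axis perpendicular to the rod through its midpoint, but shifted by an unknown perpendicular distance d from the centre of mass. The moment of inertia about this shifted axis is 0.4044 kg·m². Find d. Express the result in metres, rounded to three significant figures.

About the centre-of-mass axis, I_cm = (1/12)ML² = (1/12)(4.04)(0.387)² = 0.050422 kg·m².
Parallel axis theorem: I = I_cm + Md², so Md² = 0.4044 − 0.050422 = 0.35398 kg·m².
d = √(0.35398 / 4.04) = 0.296 m.

0.296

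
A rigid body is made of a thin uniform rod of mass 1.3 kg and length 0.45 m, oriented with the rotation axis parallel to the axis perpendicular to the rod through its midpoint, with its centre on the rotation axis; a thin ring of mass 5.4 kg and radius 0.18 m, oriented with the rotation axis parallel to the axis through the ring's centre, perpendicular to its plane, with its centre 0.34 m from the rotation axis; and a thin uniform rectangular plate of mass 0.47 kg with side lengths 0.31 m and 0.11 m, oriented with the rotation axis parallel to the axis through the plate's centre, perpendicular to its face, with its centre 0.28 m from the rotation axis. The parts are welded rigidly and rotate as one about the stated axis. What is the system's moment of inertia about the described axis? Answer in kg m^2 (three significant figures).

0.862

Thin rod: I_cm = (1/12)ML² = (1/12)(1.3)(0.45)² = 0.021938 kg m^2; axis through the centre, so I = 0.021938 kg m^2.
Thin ring: I_cm = MR² = (5.4)(0.18)² = 0.17496 kg m^2; centre at d = 0.34 m, so I = I_cm + Md² gives I = 0.17496 + (5.4)(0.34)² = 0.7992 kg m^2.
Rectangular plate: I_cm = (1/12)M(a²+b²) = (1/12)(0.47)[(0.31)² + (0.11)²] = 0.0042378 kg m^2; centre at d = 0.28 m, so I = I_cm + Md² gives I = 0.0042378 + (0.47)(0.28)² = 0.041086 kg m^2.
Total I = 0.021938 + 0.7992 + 0.041086 = 0.86222 kg m^2.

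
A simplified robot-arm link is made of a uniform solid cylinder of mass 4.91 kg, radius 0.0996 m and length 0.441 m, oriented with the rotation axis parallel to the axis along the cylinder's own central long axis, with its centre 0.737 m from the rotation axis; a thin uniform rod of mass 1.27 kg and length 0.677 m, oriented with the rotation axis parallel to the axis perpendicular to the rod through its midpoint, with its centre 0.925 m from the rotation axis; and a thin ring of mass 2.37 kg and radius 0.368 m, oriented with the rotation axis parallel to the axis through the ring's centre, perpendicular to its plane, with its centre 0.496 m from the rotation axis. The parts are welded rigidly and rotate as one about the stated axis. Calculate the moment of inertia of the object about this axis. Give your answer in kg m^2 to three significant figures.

Solid cylinder: I_cm = (1/2)MR² = (1/2)(4.91)(0.0996)² = 0.024354 kg m^2; centre at d = 0.737 m, so the parallel axis theorem gives I = 0.024354 + (4.91)(0.737)² = 2.6913 kg m^2.
Thin rod: I_cm = (1/12)ML² = (1/12)(1.27)(0.677)² = 0.048506 kg m^2; centre at d = 0.925 m, so the parallel axis theorem gives I = 0.048506 + (1.27)(0.925)² = 1.1352 kg m^2.
Thin ring: I_cm = MR² = (2.37)(0.368)² = 0.32095 kg m^2; centre at d = 0.496 m, so the parallel axis theorem gives I = 0.32095 + (2.37)(0.496)² = 0.90401 kg m^2.
Total I = 2.6913 + 1.1352 + 0.90401 = 4.7305 kg m^2.

4.73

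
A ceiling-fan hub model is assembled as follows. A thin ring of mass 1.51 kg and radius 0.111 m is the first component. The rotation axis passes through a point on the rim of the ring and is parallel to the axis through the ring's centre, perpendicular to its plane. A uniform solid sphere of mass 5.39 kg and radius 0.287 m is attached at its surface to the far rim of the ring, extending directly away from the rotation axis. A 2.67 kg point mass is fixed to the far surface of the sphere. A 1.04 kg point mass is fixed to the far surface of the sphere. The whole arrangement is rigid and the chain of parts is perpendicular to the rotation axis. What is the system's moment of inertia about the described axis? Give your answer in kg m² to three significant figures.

3.96

Thin ring: I_cm = MR² = (1.51)(0.111)² = 0.018605 kg m²; centre at d = 0.111 m, so I = I_cm + Md² gives I = 0.018605 + (1.51)(0.111)² = 0.037209 kg m².
Solid sphere: I_cm = (2/5)MR² = (2/5)(5.39)(0.287)² = 0.17759 kg m²; centre at d = 0.111 + 0.111 + 0.287 = 0.509 m, so I = I_cm + Md² gives I = 0.17759 + (5.39)(0.509)² = 1.574 kg m².
Point mass: I_cm = 0; centre at d = 0.111 + 0.111 + 0.287 + 0.287 = 0.796 m, so I = I_cm + Md² gives I = 0 + (2.67)(0.796)² = 1.6918 kg m².
Point mass: I_cm = 0; centre at d = 0.111 + 0.111 + 0.287 + 0.287 = 0.796 m, so I = I_cm + Md² gives I = 0 + (1.04)(0.796)² = 0.65896 kg m².
Total I = 0.037209 + 1.574 + 1.6918 + 0.65896 = 3.962 kg m².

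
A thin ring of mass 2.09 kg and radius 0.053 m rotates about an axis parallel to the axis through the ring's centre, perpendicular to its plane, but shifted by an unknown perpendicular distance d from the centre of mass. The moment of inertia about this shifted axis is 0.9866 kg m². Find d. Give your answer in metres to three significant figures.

About the centre-of-mass axis, I_cm = MR² = (2.09)(0.053)² = 0.0058708 kg m².
Parallel axis theorem: I = I_cm + Md², so Md² = 0.9866 − 0.0058708 = 0.98073 kg m².
d = √(0.98073 / 2.09) = 0.68502 m.

0.685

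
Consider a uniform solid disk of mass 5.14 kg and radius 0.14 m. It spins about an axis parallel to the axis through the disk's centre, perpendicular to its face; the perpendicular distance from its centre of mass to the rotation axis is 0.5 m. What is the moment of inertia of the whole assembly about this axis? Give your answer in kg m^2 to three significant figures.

I_cm = (1/2)MR² = (1/2)(5.14)(0.14)² = 0.050372 kg m^2; centre at d = 0.5 m, so I = I_cm + Md² gives I = 0.050372 + (5.14)(0.5)² = 1.3354 kg m^2.

1.34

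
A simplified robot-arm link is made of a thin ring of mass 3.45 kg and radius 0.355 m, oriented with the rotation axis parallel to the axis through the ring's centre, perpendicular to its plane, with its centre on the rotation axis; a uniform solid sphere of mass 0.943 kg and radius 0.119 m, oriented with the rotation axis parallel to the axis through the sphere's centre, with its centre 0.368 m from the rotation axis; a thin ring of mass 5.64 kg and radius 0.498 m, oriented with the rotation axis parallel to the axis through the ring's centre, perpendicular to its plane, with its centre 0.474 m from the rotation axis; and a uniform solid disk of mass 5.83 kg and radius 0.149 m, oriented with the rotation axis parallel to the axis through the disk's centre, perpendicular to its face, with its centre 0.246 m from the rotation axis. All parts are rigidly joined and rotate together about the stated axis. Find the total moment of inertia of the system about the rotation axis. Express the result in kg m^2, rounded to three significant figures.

3.65

Thin ring: I_cm = MR² = (3.45)(0.355)² = 0.43479 kg m^2; axis through the centre, so I = 0.43479 kg m^2.
Solid sphere: I_cm = (2/5)MR² = (2/5)(0.943)(0.119)² = 0.0053415 kg m^2; centre at d = 0.368 m, so I = I_cm + Md² gives I = 0.0053415 + (0.943)(0.368)² = 0.13305 kg m^2.
Thin ring: I_cm = MR² = (5.64)(0.498)² = 1.3987 kg m^2; centre at d = 0.474 m, so I = I_cm + Md² gives I = 1.3987 + (5.64)(0.474)² = 2.6659 kg m^2.
Solid disk: I_cm = (1/2)MR² = (1/2)(5.83)(0.149)² = 0.064716 kg m^2; centre at d = 0.246 m, so I = I_cm + Md² gives I = 0.064716 + (5.83)(0.246)² = 0.41752 kg m^2.
Total I = 0.43479 + 0.13305 + 2.6659 + 0.41752 = 3.6513 kg m^2.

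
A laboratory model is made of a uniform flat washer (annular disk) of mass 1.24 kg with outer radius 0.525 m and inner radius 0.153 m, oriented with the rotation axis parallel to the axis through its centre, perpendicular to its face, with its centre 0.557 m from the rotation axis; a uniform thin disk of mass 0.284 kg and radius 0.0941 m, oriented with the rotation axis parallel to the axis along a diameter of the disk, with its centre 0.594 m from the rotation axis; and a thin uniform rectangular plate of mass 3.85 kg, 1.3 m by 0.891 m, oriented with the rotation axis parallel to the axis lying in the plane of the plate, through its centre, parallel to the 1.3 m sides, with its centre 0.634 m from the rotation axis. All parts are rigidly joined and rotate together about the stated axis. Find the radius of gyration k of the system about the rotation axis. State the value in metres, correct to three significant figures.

0.678

Annular disk: I_cm = (1/2)M(R²+r²) = (1/2)(1.24)[(0.525)² + (0.153)²] = 0.1854 kg·m²; centre at d = 0.557 m, so the parallel axis theorem gives I = 0.1854 + (1.24)(0.557)² = 0.57011 kg·m².
Thin disk: I_cm = (1/4)MR² = (1/4)(0.284)(0.0941)² = 0.00062869 kg·m²; centre at d = 0.594 m, so the parallel axis theorem gives I = 0.00062869 + (0.284)(0.594)² = 0.10083 kg·m².
Rectangular plate: I_cm = (1/12)Mb² = (1/12)(3.85)(0.891)² = 0.2547 kg·m²; centre at d = 0.634 m, so the parallel axis theorem gives I = 0.2547 + (3.85)(0.634)² = 1.8022 kg·m².
Total I = 2.4732 kg·m²; total mass M = 5.374 kg.
k = √(I/M) = √(2.4732/5.374) = 0.67839 m.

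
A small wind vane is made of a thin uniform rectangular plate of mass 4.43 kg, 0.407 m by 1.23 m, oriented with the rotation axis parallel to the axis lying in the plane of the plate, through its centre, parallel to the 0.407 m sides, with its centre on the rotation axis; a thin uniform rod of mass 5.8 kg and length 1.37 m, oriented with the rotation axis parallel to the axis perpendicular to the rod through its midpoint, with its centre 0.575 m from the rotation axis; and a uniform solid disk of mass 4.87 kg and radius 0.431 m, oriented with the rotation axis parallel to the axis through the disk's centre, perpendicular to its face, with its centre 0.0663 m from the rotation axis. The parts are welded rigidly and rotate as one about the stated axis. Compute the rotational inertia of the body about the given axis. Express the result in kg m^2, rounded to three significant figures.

3.86

Rectangular plate: I_cm = (1/12)Mb² = (1/12)(4.43)(1.23)² = 0.55851 kg m^2; axis through the centre, so I = 0.55851 kg m^2.
Thin rod: I_cm = (1/12)ML² = (1/12)(5.8)(1.37)² = 0.90717 kg m^2; centre at d = 0.575 m, so the parallel axis theorem gives I = 0.90717 + (5.8)(0.575)² = 2.8248 kg m^2.
Solid disk: I_cm = (1/2)MR² = (1/2)(4.87)(0.431)² = 0.45233 kg m^2; centre at d = 0.0663 m, so the parallel axis theorem gives I = 0.45233 + (4.87)(0.0663)² = 0.47374 kg m^2.
Total I = 0.55851 + 2.8248 + 0.47374 = 3.857 kg m^2.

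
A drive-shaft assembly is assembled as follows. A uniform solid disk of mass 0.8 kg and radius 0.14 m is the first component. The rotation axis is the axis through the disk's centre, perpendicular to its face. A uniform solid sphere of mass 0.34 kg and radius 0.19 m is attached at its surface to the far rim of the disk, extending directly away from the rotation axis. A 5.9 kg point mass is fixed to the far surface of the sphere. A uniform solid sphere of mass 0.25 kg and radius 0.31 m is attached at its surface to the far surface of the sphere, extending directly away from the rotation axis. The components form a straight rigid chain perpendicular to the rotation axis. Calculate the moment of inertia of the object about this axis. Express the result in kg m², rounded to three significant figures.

1.83

Solid disk: I_cm = (1/2)MR² = (1/2)(0.8)(0.14)² = 0.00784 kg m²; axis through the centre, so I = 0.00784 kg m².
Solid sphere: I_cm = (2/5)MR² = (2/5)(0.34)(0.19)² = 0.0049096 kg m²; centre at d = 0.14 + 0.19 = 0.33 m, so I = I_cm + Md² gives I = 0.0049096 + (0.34)(0.33)² = 0.041936 kg m².
Point mass: I_cm = 0; centre at d = 0.14 + 0.19 + 0.19 = 0.52 m, so I = I_cm + Md² gives I = 0 + (5.9)(0.52)² = 1.5954 kg m².
Solid sphere: I_cm = (2/5)MR² = (2/5)(0.25)(0.31)² = 0.00961 kg m²; centre at d = 0.14 + 0.19 + 0.19 + 0.31 = 0.83 m, so I = I_cm + Md² gives I = 0.00961 + (0.25)(0.83)² = 0.18184 kg m².
Total I = 0.00784 + 0.041936 + 1.5954 + 0.18184 = 1.827 kg m².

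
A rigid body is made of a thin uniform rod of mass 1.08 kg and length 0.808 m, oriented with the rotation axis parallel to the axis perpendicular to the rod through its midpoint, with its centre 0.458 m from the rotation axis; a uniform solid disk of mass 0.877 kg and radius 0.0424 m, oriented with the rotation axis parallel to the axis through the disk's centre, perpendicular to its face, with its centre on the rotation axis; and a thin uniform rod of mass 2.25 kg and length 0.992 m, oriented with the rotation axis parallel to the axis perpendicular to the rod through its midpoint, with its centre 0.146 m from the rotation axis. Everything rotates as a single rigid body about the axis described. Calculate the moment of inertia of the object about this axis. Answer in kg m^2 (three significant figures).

0.519

Thin rod: I_cm = (1/12)ML² = (1/12)(1.08)(0.808)² = 0.058758 kg m^2; centre at d = 0.458 m, so the parallel axis theorem gives I = 0.058758 + (1.08)(0.458)² = 0.2853 kg m^2.
Solid disk: I_cm = (1/2)MR² = (1/2)(0.877)(0.0424)² = 0.00078832 kg m^2; axis through the centre, so I = 0.00078832 kg m^2.
Thin rod: I_cm = (1/12)ML² = (1/12)(2.25)(0.992)² = 0.18451 kg m^2; centre at d = 0.146 m, so the parallel axis theorem gives I = 0.18451 + (2.25)(0.146)² = 0.23247 kg m^2.
Total I = 0.2853 + 0.00078832 + 0.23247 = 0.51856 kg m^2.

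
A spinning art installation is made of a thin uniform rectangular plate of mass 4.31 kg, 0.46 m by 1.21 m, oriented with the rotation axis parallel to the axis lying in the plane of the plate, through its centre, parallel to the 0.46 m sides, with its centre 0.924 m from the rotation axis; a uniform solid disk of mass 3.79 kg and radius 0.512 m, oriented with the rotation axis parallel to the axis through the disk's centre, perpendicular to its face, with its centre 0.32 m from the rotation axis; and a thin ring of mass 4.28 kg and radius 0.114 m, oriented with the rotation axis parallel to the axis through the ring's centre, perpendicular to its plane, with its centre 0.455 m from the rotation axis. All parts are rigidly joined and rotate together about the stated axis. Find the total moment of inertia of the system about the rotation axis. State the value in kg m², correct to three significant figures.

6.03

Rectangular plate: I_cm = (1/12)Mb² = (1/12)(4.31)(1.21)² = 0.52586 kg m²; centre at d = 0.924 m, so I = I_cm + Md² gives I = 0.52586 + (4.31)(0.924)² = 4.2056 kg m².
Solid disk: I_cm = (1/2)MR² = (1/2)(3.79)(0.512)² = 0.49676 kg m²; centre at d = 0.32 m, so I = I_cm + Md² gives I = 0.49676 + (3.79)(0.32)² = 0.88486 kg m².
Thin ring: I_cm = MR² = (4.28)(0.114)² = 0.055623 kg m²; centre at d = 0.455 m, so I = I_cm + Md² gives I = 0.055623 + (4.28)(0.455)² = 0.94169 kg m².
Total I = 4.2056 + 0.88486 + 0.94169 = 6.0322 kg m².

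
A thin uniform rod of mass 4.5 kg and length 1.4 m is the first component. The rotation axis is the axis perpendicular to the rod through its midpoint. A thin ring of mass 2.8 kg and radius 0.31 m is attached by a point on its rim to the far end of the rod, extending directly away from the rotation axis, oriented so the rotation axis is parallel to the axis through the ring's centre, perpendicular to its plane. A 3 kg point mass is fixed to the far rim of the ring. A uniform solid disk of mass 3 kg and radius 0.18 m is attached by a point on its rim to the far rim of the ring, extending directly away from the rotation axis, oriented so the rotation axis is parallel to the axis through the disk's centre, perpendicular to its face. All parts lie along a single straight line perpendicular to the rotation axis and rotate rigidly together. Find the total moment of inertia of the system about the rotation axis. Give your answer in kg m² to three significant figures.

Thin rod: I_cm = (1/12)ML² = (1/12)(4.5)(1.4)² = 0.735 kg m²; axis through the centre, so I = 0.735 kg m².
Thin ring: I_cm = MR² = (2.8)(0.31)² = 0.26908 kg m²; centre at d = 0.7 + 0.31 = 1.01 m, so I = I_cm + Md² gives I = 0.26908 + (2.8)(1.01)² = 3.1254 kg m².
Point mass: I_cm = 0; centre at d = 0.7 + 0.31 + 0.31 = 1.32 m, so I = I_cm + Md² gives I = 0 + (3)(1.32)² = 5.2272 kg m².
Solid disk: I_cm = (1/2)MR² = (1/2)(3)(0.18)² = 0.0486 kg m²; centre at d = 0.7 + 0.31 + 0.31 + 0.18 = 1.5 m, so I = I_cm + Md² gives I = 0.0486 + (3)(1.5)² = 6.7986 kg m².
Total I = 0.735 + 3.1254 + 5.2272 + 6.7986 = 15.886 kg m².

15.9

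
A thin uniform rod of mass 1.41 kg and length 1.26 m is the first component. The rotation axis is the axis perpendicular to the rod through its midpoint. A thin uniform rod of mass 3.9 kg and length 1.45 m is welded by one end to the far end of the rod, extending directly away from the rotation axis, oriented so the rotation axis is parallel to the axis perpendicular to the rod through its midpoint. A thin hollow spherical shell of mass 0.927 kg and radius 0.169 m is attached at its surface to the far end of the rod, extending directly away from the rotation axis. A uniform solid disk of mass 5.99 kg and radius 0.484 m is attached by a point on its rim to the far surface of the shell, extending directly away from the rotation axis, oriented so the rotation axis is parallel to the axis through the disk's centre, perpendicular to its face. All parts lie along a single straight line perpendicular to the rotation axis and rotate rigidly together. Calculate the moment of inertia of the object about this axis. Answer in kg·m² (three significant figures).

Thin rod: I_cm = (1/12)ML² = (1/12)(1.41)(1.26)² = 0.18654 kg·m²; axis through the centre, so I = 0.18654 kg·m².
Thin rod: I_cm = (1/12)ML² = (1/12)(3.9)(1.45)² = 0.68331 kg·m²; centre at d = 0.63 + 0.725 = 1.355 m, so I = I_cm + Md² gives I = 0.68331 + (3.9)(1.355)² = 7.8438 kg·m².
Spherical shell: I_cm = (2/3)MR² = (2/3)(0.927)(0.169)² = 0.017651 kg·m²; centre at d = 0.63 + 0.725 + 0.725 + 0.169 = 2.249 m, so I = I_cm + Md² gives I = 0.017651 + (0.927)(2.249)² = 4.7064 kg·m².
Solid disk: I_cm = (1/2)MR² = (1/2)(5.99)(0.484)² = 0.7016 kg·m²; centre at d = 0.63 + 0.725 + 0.725 + 0.169 + 0.169 + 0.484 = 2.902 m, so I = I_cm + Md² gives I = 0.7016 + (5.99)(2.902)² = 51.147 kg·m².
Total I = 0.18654 + 7.8438 + 4.7064 + 51.147 = 63.884 kg·m².

63.9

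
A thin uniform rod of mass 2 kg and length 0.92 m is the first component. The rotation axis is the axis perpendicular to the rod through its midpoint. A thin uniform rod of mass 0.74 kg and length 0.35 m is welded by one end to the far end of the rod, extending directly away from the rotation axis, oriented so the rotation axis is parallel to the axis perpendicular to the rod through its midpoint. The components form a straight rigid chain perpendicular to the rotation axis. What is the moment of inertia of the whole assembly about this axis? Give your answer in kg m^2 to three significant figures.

Thin rod: I_cm = (1/12)ML² = (1/12)(2)(0.92)² = 0.14107 kg m^2; axis through the centre, so I = 0.14107 kg m^2.
Thin rod: I_cm = (1/12)ML² = (1/12)(0.74)(0.35)² = 0.0075542 kg m^2; centre at d = 0.46 + 0.175 = 0.635 m, so the parallel axis theorem gives I = 0.0075542 + (0.74)(0.635)² = 0.30594 kg m^2.
Total I = 0.14107 + 0.30594 = 0.44701 kg m^2.

0.447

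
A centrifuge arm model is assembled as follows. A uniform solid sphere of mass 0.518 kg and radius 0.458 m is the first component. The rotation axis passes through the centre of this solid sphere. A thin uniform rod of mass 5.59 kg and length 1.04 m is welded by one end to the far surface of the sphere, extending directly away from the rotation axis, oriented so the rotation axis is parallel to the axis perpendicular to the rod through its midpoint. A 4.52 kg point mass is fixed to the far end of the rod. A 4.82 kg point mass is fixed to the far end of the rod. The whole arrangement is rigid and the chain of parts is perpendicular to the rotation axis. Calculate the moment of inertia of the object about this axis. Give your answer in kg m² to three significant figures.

26.9

Solid sphere: I_cm = (2/5)MR² = (2/5)(0.518)(0.458)² = 0.043463 kg m²; axis through the centre, so I = 0.043463 kg m².
Thin rod: I_cm = (1/12)ML² = (1/12)(5.59)(1.04)² = 0.50385 kg m²; centre at d = 0.458 + 0.52 = 0.978 m, so the parallel axis theorem gives I = 0.50385 + (5.59)(0.978)² = 5.8506 kg m².
Point mass: I_cm = 0; centre at d = 0.458 + 0.52 + 0.52 = 1.498 m, so the parallel axis theorem gives I = 0 + (4.52)(1.498)² = 10.143 kg m².
Point mass: I_cm = 0; centre at d = 0.458 + 0.52 + 0.52 = 1.498 m, so the parallel axis theorem gives I = 0 + (4.82)(1.498)² = 10.816 kg m².
Total I = 0.043463 + 5.8506 + 10.143 + 10.816 = 26.853 kg m².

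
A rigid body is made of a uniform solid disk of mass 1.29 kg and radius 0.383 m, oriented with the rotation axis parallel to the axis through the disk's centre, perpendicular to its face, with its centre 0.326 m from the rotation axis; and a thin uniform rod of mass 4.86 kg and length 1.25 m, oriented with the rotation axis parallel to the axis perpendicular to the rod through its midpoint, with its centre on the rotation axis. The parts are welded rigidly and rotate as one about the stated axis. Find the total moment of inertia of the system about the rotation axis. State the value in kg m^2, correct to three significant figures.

Solid disk: I_cm = (1/2)MR² = (1/2)(1.29)(0.383)² = 0.094614 kg m^2; centre at d = 0.326 m, so the parallel axis theorem gives I = 0.094614 + (1.29)(0.326)² = 0.23171 kg m^2.
Thin rod: I_cm = (1/12)ML² = (1/12)(4.86)(1.25)² = 0.63281 kg m^2; axis through the centre, so I = 0.63281 kg m^2.
Total I = 0.23171 + 0.63281 = 0.86452 kg m^2.

0.865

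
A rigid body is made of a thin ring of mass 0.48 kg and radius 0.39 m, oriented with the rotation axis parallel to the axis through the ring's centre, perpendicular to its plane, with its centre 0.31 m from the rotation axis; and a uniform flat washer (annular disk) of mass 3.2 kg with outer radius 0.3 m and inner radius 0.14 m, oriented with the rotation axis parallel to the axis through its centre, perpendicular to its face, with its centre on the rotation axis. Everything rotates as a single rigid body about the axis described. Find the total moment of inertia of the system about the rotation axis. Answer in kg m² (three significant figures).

Thin ring: I_cm = MR² = (0.48)(0.39)² = 0.073008 kg m²; centre at d = 0.31 m, so the parallel axis theorem gives I = 0.073008 + (0.48)(0.31)² = 0.11914 kg m².
Annular disk: I_cm = (1/2)M(R²+r²) = (1/2)(3.2)[(0.3)² + (0.14)²] = 0.17536 kg m²; axis through the centre, so I = 0.17536 kg m².
Total I = 0.11914 + 0.17536 = 0.2945 kg m².

0.294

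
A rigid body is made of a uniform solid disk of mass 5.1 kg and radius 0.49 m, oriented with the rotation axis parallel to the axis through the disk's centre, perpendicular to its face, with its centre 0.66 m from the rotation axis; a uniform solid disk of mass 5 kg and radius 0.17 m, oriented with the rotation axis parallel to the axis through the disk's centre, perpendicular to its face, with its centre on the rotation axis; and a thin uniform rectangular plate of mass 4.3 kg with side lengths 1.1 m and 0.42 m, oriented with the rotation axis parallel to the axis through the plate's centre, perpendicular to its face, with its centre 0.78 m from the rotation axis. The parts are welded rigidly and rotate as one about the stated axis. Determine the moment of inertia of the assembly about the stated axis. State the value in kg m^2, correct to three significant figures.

Solid disk: I_cm = (1/2)MR² = (1/2)(5.1)(0.49)² = 0.61225 kg m^2; centre at d = 0.66 m, so I = I_cm + Md² gives I = 0.61225 + (5.1)(0.66)² = 2.8338 kg m^2.
Solid disk: I_cm = (1/2)MR² = (1/2)(5)(0.17)² = 0.07225 kg m^2; axis through the centre, so I = 0.07225 kg m^2.
Rectangular plate: I_cm = (1/12)M(a²+b²) = (1/12)(4.3)[(1.1)² + (0.42)²] = 0.49679 kg m^2; centre at d = 0.78 m, so I = I_cm + Md² gives I = 0.49679 + (4.3)(0.78)² = 3.1129 kg m^2.
Total I = 2.8338 + 0.07225 + 3.1129 = 6.019 kg m^2.

6.02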